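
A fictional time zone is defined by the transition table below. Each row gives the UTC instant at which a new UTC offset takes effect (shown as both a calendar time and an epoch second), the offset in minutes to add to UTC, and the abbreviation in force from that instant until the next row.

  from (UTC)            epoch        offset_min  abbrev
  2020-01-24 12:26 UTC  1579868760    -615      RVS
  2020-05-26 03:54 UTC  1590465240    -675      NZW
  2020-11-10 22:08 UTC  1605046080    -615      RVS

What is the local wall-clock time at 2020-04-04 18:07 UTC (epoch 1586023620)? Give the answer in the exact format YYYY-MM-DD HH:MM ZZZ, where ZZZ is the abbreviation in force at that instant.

Query: 2020-04-04 18:07 UTC
Rule 1/3 (RVS, -10:15): 2020-01-24 12:26 UTC ≤ query < 2020-05-26 03:54 UTC
18·60 + 7 - 615 = 472 min
472 = 0·1440 + 472; 472 = 7·60 + 52 → 07:52, same day
→ 2020-04-04 07:52 RVS

2020-04-04 07:52 RVS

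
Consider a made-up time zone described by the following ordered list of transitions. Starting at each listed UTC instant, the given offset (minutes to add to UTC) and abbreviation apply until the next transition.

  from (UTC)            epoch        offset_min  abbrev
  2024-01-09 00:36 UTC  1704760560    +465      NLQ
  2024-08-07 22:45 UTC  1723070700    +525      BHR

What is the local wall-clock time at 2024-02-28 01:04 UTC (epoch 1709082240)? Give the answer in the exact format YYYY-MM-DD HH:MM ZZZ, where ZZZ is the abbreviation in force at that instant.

Query: 2024-02-28 01:04 UTC
Rule 1/2 (NLQ, +07:45): 2024-01-09 00:36 UTC ≤ query < 2024-08-07 22:45 UTC
1·60 + 4 + 465 = 529 min
529 = 0·1440 + 529; 529 = 8·60 + 49 → 08:49, same day
→ 2024-02-28 08:49 NLQ

2024-02-28 08:49 NLQ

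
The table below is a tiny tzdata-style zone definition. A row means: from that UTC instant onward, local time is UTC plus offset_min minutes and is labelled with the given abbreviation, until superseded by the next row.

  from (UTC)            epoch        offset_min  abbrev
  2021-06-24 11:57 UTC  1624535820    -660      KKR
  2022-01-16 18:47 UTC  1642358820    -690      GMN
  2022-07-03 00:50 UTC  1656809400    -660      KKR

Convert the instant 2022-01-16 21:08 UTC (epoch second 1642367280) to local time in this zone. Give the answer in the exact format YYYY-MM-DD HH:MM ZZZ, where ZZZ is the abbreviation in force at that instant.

Query: 2022-01-16 21:08 UTC
Rule 2/3 (GMN, -11:30): 2022-01-16 18:47 UTC ≤ query < 2022-07-03 00:50 UTC
21·60 + 8 - 690 = 578 min
578 = 0·1440 + 578; 578 = 9·60 + 38 → 09:38, same day
→ 2022-01-16 09:38 GMN

2022-01-16 09:38 GMN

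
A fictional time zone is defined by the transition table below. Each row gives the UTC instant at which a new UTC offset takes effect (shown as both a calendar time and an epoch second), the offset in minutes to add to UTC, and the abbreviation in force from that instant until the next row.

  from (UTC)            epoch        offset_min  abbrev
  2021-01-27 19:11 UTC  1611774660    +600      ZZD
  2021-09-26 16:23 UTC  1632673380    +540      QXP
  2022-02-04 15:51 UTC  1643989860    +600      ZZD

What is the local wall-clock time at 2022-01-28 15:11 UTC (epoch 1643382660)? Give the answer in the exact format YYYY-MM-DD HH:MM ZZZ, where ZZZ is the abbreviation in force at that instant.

2022-01-29 00:11 QXP

Query: 2022-01-28 15:11 UTC
Rule 2/3 (QXP, +09:00): 2021-09-26 16:23 UTC ≤ query < 2022-02-04 15:51 UTC
15·60 + 11 + 540 = 1451 min
1451 = 1·1440 + 11; 11 = 0·60 + 11 → 00:11, 2022-01-28 + 1 day = 2022-01-29
→ 2022-01-29 00:11 QXP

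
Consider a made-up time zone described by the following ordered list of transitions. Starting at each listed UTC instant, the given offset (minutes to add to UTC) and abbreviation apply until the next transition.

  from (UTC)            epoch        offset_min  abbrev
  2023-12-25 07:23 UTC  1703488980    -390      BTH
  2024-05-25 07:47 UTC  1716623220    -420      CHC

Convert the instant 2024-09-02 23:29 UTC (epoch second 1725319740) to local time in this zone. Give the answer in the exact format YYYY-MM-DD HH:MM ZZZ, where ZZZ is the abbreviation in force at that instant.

Query: 2024-09-02 23:29 UTC
Rule 2/2 (CHC, -07:00): 2024-05-25 07:47 UTC ≤ query < +∞
23·60 + 29 - 420 = 989 min
989 = 0·1440 + 989; 989 = 16·60 + 29 → 16:29, same day
→ 2024-09-02 16:29 CHC

2024-09-02 16:29 CHC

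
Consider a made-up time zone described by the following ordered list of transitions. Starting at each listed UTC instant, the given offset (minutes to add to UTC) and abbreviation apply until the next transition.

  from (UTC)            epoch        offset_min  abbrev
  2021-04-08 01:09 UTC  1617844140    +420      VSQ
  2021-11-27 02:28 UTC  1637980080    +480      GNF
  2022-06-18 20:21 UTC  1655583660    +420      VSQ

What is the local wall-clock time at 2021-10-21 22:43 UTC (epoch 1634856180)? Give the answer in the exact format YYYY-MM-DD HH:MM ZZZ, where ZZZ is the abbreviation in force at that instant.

Query: 2021-10-21 22:43 UTC
Rule 1/3 (VSQ, +07:00): 2021-04-08 01:09 UTC ≤ query < 2021-11-27 02:28 UTC
22·60 + 43 + 420 = 1783 min
1783 = 1·1440 + 343; 343 = 5·60 + 43 → 05:43, 2021-10-21 + 1 day = 2021-10-22
→ 2021-10-22 05:43 VSQ

2021-10-22 05:43 VSQ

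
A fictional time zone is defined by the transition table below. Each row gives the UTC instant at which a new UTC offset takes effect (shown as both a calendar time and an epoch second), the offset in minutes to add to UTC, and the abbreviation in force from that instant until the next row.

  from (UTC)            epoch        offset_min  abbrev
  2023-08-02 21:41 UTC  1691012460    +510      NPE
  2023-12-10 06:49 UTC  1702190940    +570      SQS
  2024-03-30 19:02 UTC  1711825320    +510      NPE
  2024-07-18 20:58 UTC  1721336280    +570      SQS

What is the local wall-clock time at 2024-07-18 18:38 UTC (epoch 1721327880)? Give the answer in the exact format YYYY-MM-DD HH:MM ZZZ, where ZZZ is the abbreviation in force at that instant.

Query: 2024-07-18 18:38 UTC
Rule 3/4 (NPE, +08:30): 2024-03-30 19:02 UTC ≤ query < 2024-07-18 20:58 UTC
18·60 + 38 + 510 = 1628 min
1628 = 1·1440 + 188; 188 = 3·60 + 8 → 03:08, 2024-07-18 + 1 day = 2024-07-19
→ 2024-07-19 03:08 NPE

2024-07-19 03:08 NPE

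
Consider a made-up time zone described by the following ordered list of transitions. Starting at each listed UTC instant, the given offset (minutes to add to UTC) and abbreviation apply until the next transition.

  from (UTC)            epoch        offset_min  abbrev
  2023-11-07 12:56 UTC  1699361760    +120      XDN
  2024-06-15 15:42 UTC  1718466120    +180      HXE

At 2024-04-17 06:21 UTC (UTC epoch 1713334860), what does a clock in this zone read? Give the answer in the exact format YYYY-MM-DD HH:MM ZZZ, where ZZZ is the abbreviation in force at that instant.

Query: 2024-04-17 06:21 UTC
Rule 1/2 (XDN, +02:00): 2023-11-07 12:56 UTC ≤ query < 2024-06-15 15:42 UTC
6·60 + 21 + 120 = 501 min
501 = 0·1440 + 501; 501 = 8·60 + 21 → 08:21, same day
→ 2024-04-17 08:21 XDN

2024-04-17 08:21 XDN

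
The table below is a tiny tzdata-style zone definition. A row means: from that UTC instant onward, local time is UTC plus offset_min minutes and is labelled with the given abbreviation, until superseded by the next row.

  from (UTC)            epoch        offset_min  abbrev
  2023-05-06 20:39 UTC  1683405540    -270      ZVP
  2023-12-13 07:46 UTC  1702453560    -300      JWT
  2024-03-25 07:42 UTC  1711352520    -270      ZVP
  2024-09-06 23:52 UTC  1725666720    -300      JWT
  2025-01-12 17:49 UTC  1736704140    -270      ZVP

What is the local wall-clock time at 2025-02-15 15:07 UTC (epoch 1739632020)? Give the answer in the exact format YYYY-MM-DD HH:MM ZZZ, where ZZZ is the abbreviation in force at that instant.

2025-02-15 10:37 ZVP

Query: 2025-02-15 15:07 UTC
Rule 5/5 (ZVP, -04:30): 2025-01-12 17:49 UTC ≤ query < +∞
15·60 + 7 - 270 = 637 min
637 = 0·1440 + 637; 637 = 10·60 + 37 → 10:37, same day
→ 2025-02-15 10:37 ZVP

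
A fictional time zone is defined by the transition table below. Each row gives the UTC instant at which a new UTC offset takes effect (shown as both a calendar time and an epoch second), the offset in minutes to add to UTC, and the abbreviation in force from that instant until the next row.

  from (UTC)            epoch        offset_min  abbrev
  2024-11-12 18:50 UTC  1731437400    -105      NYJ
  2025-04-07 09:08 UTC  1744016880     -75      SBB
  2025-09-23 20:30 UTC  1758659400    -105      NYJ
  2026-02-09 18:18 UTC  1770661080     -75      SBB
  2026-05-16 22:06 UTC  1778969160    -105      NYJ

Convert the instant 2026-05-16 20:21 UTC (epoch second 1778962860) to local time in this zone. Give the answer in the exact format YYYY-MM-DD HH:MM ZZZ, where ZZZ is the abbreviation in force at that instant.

Query: 2026-05-16 20:21 UTC
Rule 4/5 (SBB, -01:15): 2026-02-09 18:18 UTC ≤ query < 2026-05-16 22:06 UTC
20·60 + 21 - 75 = 1146 min
1146 = 0·1440 + 1146; 1146 = 19·60 + 6 → 19:06, same day
→ 2026-05-16 19:06 SBB

2026-05-16 19:06 SBB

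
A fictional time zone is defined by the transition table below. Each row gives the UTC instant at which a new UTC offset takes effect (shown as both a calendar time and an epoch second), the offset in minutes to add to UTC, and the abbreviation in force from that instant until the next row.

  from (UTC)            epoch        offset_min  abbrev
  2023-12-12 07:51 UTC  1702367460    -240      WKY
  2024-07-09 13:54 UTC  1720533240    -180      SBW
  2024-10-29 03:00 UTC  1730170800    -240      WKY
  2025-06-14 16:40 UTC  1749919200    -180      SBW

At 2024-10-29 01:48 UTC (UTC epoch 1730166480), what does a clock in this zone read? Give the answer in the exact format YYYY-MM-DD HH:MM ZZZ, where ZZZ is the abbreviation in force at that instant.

2024-10-28 22:48 SBW

Query: 2024-10-29 01:48 UTC
Rule 2/4 (SBW, -03:00): 2024-07-09 13:54 UTC ≤ query < 2024-10-29 03:00 UTC
1·60 + 48 - 180 = -72 min
-72 = -1·1440 + 1368; 1368 = 22·60 + 48 → 22:48, 2024-10-29 - 1 day = 2024-10-28
→ 2024-10-28 22:48 SBW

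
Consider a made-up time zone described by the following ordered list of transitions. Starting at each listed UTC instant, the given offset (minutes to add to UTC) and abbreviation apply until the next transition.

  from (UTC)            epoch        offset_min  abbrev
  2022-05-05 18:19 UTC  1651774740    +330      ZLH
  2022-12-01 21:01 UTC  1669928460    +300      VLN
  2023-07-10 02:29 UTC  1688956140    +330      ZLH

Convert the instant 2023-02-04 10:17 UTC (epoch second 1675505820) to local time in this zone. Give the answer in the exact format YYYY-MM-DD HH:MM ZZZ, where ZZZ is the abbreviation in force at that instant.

2023-02-04 15:17 VLN

Query: 2023-02-04 10:17 UTC
Rule 2/3 (VLN, +05:00): 2022-12-01 21:01 UTC ≤ query < 2023-07-10 02:29 UTC
10·60 + 17 + 300 = 917 min
917 = 0·1440 + 917; 917 = 15·60 + 17 → 15:17, same day
→ 2023-02-04 15:17 VLN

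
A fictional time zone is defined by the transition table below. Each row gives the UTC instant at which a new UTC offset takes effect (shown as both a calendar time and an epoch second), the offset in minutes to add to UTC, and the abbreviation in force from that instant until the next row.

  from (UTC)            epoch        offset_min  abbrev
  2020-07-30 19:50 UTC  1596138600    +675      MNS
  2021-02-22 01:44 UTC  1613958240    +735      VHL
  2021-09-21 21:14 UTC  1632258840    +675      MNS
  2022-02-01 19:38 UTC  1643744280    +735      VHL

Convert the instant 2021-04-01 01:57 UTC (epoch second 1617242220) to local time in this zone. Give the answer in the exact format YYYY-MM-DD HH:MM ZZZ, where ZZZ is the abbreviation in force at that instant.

Query: 2021-04-01 01:57 UTC
Rule 2/4 (VHL, +12:15): 2021-02-22 01:44 UTC ≤ query < 2021-09-21 21:14 UTC
1·60 + 57 + 735 = 852 min
852 = 0·1440 + 852; 852 = 14·60 + 12 → 14:12, same day
→ 2021-04-01 14:12 VHL

2021-04-01 14:12 VHL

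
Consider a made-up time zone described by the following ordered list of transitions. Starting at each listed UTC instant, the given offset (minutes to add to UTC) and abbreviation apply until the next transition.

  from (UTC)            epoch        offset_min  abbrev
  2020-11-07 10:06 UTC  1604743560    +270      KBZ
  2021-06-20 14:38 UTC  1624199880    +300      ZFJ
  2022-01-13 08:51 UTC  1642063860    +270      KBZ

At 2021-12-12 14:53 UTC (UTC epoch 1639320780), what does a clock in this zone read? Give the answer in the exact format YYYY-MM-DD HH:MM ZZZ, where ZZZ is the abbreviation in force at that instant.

Query: 2021-12-12 14:53 UTC
Rule 2/3 (ZFJ, +05:00): 2021-06-20 14:38 UTC ≤ query < 2022-01-13 08:51 UTC
14·60 + 53 + 300 = 1193 min
1193 = 0·1440 + 1193; 1193 = 19·60 + 53 → 19:53, same day
→ 2021-12-12 19:53 ZFJ

2021-12-12 19:53 ZFJ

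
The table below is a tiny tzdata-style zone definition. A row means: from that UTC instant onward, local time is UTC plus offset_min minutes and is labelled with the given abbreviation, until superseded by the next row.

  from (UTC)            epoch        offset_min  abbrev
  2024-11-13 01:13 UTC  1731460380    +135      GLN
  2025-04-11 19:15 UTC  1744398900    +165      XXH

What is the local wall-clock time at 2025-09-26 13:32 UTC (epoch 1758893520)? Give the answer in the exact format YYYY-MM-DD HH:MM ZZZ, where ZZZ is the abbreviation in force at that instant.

2025-09-26 16:17 XXH

Query: 2025-09-26 13:32 UTC
Rule 2/2 (XXH, +02:45): 2025-04-11 19:15 UTC ≤ query < +∞
13·60 + 32 + 165 = 977 min
977 = 0·1440 + 977; 977 = 16·60 + 17 → 16:17, same day
→ 2025-09-26 16:17 XXH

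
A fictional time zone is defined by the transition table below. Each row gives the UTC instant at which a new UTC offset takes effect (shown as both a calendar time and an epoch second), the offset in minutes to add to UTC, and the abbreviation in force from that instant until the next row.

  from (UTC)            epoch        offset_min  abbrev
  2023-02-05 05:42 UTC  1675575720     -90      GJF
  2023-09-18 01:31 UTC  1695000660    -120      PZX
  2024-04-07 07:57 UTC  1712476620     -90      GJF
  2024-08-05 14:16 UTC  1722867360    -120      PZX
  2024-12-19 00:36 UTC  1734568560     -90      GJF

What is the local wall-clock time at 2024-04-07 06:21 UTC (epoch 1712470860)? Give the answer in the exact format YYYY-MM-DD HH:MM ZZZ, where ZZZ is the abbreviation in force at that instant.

Query: 2024-04-07 06:21 UTC
Rule 2/5 (PZX, -02:00): 2023-09-18 01:31 UTC ≤ query < 2024-04-07 07:57 UTC
6·60 + 21 - 120 = 261 min
261 = 0·1440 + 261; 261 = 4·60 + 21 → 04:21, same day
→ 2024-04-07 04:21 PZX

2024-04-07 04:21 PZX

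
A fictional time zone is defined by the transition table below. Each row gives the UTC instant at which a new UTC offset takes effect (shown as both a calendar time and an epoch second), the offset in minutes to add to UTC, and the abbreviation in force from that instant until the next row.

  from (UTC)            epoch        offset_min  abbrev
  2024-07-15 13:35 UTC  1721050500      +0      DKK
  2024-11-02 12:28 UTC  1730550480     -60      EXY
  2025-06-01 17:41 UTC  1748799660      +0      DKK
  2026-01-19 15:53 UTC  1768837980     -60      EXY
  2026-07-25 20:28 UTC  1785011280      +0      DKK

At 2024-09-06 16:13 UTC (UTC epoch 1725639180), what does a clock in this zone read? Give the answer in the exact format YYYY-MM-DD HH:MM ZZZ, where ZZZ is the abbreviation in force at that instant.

2024-09-06 16:13 DKK

Query: 2024-09-06 16:13 UTC
Rule 1/5 (DKK, +00:00): 2024-07-15 13:35 UTC ≤ query < 2024-11-02 12:28 UTC
16·60 + 13 + 0 = 973 min
973 = 0·1440 + 973; 973 = 16·60 + 13 → 16:13, same day
→ 2024-09-06 16:13 DKK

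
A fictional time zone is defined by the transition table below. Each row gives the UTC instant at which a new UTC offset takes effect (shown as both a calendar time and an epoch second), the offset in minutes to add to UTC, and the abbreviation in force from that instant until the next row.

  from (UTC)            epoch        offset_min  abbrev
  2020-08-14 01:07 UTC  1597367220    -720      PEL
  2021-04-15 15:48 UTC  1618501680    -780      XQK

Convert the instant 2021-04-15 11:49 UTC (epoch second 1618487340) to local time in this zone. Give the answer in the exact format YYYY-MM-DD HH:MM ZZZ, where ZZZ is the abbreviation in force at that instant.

Query: 2021-04-15 11:49 UTC
Rule 1/2 (PEL, -12:00): 2020-08-14 01:07 UTC ≤ query < 2021-04-15 15:48 UTC
11·60 + 49 - 720 = -11 min
-11 = -1·1440 + 1429; 1429 = 23·60 + 49 → 23:49, 2021-04-15 - 1 day = 2021-04-14
→ 2021-04-14 23:49 PEL

2021-04-14 23:49 PEL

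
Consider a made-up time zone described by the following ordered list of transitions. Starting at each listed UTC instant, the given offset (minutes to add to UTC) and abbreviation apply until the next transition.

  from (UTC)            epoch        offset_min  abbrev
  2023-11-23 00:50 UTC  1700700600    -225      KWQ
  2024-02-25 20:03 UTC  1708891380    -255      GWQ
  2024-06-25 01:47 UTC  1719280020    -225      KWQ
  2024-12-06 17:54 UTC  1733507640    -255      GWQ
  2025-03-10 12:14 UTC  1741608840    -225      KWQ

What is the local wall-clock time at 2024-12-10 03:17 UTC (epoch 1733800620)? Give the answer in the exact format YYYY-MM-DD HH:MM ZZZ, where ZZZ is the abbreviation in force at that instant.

2024-12-09 23:02 GWQ

Query: 2024-12-10 03:17 UTC
Rule 4/5 (GWQ, -04:15): 2024-12-06 17:54 UTC ≤ query < 2025-03-10 12:14 UTC
3·60 + 17 - 255 = -58 min
-58 = -1·1440 + 1382; 1382 = 23·60 + 2 → 23:02, 2024-12-10 - 1 day = 2024-12-09
→ 2024-12-09 23:02 GWQ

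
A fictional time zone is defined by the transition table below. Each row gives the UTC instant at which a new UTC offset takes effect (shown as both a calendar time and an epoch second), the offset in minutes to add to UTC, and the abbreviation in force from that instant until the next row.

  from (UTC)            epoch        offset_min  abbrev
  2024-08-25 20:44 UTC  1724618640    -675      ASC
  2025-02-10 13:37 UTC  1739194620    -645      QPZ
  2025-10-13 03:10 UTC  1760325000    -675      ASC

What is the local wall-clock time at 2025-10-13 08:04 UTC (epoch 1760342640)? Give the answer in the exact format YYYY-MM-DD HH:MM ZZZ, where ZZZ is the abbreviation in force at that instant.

2025-10-12 20:49 ASC

Query: 2025-10-13 08:04 UTC
Rule 3/3 (ASC, -11:15): 2025-10-13 03:10 UTC ≤ query < +∞
8·60 + 4 - 675 = -191 min
-191 = -1·1440 + 1249; 1249 = 20·60 + 49 → 20:49, 2025-10-13 - 1 day = 2025-10-12
→ 2025-10-12 20:49 ASC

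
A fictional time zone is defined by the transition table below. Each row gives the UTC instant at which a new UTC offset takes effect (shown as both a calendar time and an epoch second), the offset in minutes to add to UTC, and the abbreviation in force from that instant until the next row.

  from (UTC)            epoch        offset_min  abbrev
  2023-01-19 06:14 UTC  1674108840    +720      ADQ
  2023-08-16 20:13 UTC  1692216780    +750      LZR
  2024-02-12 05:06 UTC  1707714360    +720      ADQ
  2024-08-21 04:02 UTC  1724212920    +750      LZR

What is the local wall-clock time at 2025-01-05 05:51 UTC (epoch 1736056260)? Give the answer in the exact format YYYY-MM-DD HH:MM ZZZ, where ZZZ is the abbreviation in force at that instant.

Query: 2025-01-05 05:51 UTC
Rule 4/4 (LZR, +12:30): 2024-08-21 04:02 UTC ≤ query < +∞
5·60 + 51 + 750 = 1101 min
1101 = 0·1440 + 1101; 1101 = 18·60 + 21 → 18:21, same day
→ 2025-01-05 18:21 LZR

2025-01-05 18:21 LZR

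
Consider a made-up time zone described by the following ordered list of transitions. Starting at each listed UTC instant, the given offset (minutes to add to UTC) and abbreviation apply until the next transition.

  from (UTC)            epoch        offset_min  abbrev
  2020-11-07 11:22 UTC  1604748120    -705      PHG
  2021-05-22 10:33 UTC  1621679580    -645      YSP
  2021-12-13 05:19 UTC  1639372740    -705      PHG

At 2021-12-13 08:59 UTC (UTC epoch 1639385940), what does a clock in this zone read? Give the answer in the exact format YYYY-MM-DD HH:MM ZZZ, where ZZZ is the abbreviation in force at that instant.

Query: 2021-12-13 08:59 UTC
Rule 3/3 (PHG, -11:45): 2021-12-13 05:19 UTC ≤ query < +∞
8·60 + 59 - 705 = -166 min
-166 = -1·1440 + 1274; 1274 = 21·60 + 14 → 21:14, 2021-12-13 - 1 day = 2021-12-12
→ 2021-12-12 21:14 PHG

2021-12-12 21:14 PHG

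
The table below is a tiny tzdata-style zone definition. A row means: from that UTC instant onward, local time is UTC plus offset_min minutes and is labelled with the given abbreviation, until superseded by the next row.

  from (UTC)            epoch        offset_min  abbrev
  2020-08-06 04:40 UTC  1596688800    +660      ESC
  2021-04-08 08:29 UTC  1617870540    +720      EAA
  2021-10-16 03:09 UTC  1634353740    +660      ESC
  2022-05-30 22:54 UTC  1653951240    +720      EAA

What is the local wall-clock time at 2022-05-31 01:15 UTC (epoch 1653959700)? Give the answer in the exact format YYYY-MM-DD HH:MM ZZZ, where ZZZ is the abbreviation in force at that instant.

2022-05-31 13:15 EAA

Query: 2022-05-31 01:15 UTC
Rule 4/4 (EAA, +12:00): 2022-05-30 22:54 UTC ≤ query < +∞
1·60 + 15 + 720 = 795 min
795 = 0·1440 + 795; 795 = 13·60 + 15 → 13:15, same day
→ 2022-05-31 13:15 EAA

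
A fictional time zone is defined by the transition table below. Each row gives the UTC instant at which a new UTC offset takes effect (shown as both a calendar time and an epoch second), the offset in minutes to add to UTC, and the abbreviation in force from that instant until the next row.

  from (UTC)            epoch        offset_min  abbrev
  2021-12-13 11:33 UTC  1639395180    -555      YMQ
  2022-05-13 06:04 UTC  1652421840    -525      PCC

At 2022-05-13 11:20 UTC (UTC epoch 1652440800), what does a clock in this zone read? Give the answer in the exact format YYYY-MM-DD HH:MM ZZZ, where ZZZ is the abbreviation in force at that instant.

2022-05-13 02:35 PCC

Query: 2022-05-13 11:20 UTC
Rule 2/2 (PCC, -08:45): 2022-05-13 06:04 UTC ≤ query < +∞
11·60 + 20 - 525 = 155 min
155 = 0·1440 + 155; 155 = 2·60 + 35 → 02:35, same day
→ 2022-05-13 02:35 PCC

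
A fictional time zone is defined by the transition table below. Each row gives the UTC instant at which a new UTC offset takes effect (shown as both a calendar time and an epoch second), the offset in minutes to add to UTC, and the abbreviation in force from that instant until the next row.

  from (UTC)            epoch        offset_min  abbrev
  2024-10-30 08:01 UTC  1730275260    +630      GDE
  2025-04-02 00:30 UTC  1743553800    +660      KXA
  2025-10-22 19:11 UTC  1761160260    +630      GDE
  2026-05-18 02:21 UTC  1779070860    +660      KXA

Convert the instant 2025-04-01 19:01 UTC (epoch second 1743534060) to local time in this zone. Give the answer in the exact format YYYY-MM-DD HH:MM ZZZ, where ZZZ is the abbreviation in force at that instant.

2025-04-02 05:31 GDE

Query: 2025-04-01 19:01 UTC
Rule 1/4 (GDE, +10:30): 2024-10-30 08:01 UTC ≤ query < 2025-04-02 00:30 UTC
19·60 + 1 + 630 = 1771 min
1771 = 1·1440 + 331; 331 = 5·60 + 31 → 05:31, 2025-04-01 + 1 day = 2025-04-02
→ 2025-04-02 05:31 GDE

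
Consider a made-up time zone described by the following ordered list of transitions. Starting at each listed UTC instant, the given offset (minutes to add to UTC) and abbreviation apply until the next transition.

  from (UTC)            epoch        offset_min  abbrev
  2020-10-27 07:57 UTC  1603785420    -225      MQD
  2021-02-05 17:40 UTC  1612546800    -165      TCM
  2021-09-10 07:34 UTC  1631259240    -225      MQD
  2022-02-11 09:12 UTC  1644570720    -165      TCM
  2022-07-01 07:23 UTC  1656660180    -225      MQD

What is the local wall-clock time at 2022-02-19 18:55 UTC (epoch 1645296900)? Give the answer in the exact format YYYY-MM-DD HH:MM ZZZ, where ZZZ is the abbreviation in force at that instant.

2022-02-19 16:10 TCM

Query: 2022-02-19 18:55 UTC
Rule 4/5 (TCM, -02:45): 2022-02-11 09:12 UTC ≤ query < 2022-07-01 07:23 UTC
18·60 + 55 - 165 = 970 min
970 = 0·1440 + 970; 970 = 16·60 + 10 → 16:10, same day
→ 2022-02-19 16:10 TCM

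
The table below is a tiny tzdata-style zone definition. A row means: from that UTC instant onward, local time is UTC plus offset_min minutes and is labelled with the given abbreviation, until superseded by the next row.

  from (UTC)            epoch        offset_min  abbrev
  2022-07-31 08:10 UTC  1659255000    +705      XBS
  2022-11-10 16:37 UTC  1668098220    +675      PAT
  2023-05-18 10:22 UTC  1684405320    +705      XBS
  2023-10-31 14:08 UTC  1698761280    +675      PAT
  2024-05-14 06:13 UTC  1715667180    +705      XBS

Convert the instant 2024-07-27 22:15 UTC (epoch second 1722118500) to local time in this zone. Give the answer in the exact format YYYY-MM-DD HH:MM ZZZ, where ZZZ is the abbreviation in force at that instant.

2024-07-28 10:00 XBS

Query: 2024-07-27 22:15 UTC
Rule 5/5 (XBS, +11:45): 2024-05-14 06:13 UTC ≤ query < +∞
22·60 + 15 + 705 = 2040 min
2040 = 1·1440 + 600; 600 = 10·60 + 0 → 10:00, 2024-07-27 + 1 day = 2024-07-28
→ 2024-07-28 10:00 XBS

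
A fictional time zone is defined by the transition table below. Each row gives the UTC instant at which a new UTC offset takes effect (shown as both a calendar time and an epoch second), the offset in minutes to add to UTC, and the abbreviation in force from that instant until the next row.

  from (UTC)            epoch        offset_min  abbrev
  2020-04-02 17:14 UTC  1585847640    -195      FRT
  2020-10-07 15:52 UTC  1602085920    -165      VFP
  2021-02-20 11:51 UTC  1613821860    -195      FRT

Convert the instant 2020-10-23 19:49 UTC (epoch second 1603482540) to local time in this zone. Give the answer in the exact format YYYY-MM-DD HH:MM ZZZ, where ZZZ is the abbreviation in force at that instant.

Query: 2020-10-23 19:49 UTC
Rule 2/3 (VFP, -02:45): 2020-10-07 15:52 UTC ≤ query < 2021-02-20 11:51 UTC
19·60 + 49 - 165 = 1024 min
1024 = 0·1440 + 1024; 1024 = 17·60 + 4 → 17:04, same day
→ 2020-10-23 17:04 VFP

2020-10-23 17:04 VFP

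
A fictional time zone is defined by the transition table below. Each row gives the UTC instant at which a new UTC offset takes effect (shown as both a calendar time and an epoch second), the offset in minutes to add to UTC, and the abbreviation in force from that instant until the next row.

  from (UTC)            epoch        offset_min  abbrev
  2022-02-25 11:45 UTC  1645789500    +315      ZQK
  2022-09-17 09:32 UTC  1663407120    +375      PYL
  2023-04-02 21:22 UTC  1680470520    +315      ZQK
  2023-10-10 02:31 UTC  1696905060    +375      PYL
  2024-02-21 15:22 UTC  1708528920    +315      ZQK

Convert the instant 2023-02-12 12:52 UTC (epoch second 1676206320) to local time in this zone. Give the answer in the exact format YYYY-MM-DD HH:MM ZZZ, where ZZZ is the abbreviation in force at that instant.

2023-02-12 19:07 PYL

Query: 2023-02-12 12:52 UTC
Rule 2/5 (PYL, +06:15): 2022-09-17 09:32 UTC ≤ query < 2023-04-02 21:22 UTC
12·60 + 52 + 375 = 1147 min
1147 = 0·1440 + 1147; 1147 = 19·60 + 7 → 19:07, same day
→ 2023-02-12 19:07 PYL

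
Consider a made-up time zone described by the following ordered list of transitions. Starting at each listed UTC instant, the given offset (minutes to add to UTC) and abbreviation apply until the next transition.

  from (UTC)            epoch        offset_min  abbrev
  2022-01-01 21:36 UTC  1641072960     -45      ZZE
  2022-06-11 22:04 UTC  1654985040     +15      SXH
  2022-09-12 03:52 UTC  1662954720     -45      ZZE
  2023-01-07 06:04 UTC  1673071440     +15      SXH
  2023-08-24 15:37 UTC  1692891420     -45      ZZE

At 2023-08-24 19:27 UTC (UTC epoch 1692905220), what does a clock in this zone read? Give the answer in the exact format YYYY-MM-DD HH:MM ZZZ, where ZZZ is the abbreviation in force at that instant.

Query: 2023-08-24 19:27 UTC
Rule 5/5 (ZZE, -00:45): 2023-08-24 15:37 UTC ≤ query < +∞
19·60 + 27 - 45 = 1122 min
1122 = 0·1440 + 1122; 1122 = 18·60 + 42 → 18:42, same day
→ 2023-08-24 18:42 ZZE

2023-08-24 18:42 ZZE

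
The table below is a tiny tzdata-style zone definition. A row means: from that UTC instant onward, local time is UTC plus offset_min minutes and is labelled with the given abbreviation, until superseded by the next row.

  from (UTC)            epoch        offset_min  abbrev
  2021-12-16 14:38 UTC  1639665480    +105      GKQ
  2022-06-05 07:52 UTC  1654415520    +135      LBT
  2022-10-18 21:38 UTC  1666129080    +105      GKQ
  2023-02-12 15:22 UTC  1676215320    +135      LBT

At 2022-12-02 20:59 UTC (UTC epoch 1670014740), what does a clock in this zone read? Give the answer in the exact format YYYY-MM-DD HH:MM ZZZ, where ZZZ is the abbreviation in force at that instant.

2022-12-02 22:44 GKQ

Query: 2022-12-02 20:59 UTC
Rule 3/4 (GKQ, +01:45): 2022-10-18 21:38 UTC ≤ query < 2023-02-12 15:22 UTC
20·60 + 59 + 105 = 1364 min
1364 = 0·1440 + 1364; 1364 = 22·60 + 44 → 22:44, same day
→ 2022-12-02 22:44 GKQ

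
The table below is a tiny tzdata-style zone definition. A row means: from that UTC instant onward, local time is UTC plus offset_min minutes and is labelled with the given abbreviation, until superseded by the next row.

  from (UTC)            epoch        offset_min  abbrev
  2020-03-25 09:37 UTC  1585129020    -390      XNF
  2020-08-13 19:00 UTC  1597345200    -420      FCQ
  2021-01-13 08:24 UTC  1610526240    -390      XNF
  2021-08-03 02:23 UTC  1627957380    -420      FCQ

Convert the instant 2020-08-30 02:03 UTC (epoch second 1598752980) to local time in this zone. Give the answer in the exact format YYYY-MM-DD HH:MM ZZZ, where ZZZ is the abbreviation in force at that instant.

Query: 2020-08-30 02:03 UTC
Rule 2/4 (FCQ, -07:00): 2020-08-13 19:00 UTC ≤ query < 2021-01-13 08:24 UTC
2·60 + 3 - 420 = -297 min
-297 = -1·1440 + 1143; 1143 = 19·60 + 3 → 19:03, 2020-08-30 - 1 day = 2020-08-29
→ 2020-08-29 19:03 FCQ

2020-08-29 19:03 FCQ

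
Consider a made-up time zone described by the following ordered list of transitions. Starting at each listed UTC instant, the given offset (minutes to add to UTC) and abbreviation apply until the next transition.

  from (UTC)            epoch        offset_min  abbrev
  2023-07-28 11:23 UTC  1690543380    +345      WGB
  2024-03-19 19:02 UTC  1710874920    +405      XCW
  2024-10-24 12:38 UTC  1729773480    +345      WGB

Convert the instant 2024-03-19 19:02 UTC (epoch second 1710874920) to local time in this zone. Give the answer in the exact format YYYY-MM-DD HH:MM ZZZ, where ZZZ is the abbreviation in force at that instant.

2024-03-20 01:47 XCW

Query: 2024-03-19 19:02 UTC
Rule 2/3 (XCW, +06:45): 2024-03-19 19:02 UTC ≤ query < 2024-10-24 12:38 UTC
19·60 + 2 + 405 = 1547 min
1547 = 1·1440 + 107; 107 = 1·60 + 47 → 01:47, 2024-03-19 + 1 day = 2024-03-20
→ 2024-03-20 01:47 XCW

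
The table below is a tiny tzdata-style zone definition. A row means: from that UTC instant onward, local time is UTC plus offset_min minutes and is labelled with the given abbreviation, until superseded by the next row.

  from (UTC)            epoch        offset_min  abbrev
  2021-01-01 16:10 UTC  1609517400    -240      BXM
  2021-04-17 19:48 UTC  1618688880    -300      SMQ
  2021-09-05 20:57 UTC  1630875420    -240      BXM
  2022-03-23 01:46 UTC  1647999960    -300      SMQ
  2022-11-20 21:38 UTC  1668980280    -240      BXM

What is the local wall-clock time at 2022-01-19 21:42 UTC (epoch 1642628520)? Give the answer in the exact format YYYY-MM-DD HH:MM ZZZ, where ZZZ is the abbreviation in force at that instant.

Query: 2022-01-19 21:42 UTC
Rule 3/5 (BXM, -04:00): 2021-09-05 20:57 UTC ≤ query < 2022-03-23 01:46 UTC
21·60 + 42 - 240 = 1062 min
1062 = 0·1440 + 1062; 1062 = 17·60 + 42 → 17:42, same day
→ 2022-01-19 17:42 BXM

2022-01-19 17:42 BXM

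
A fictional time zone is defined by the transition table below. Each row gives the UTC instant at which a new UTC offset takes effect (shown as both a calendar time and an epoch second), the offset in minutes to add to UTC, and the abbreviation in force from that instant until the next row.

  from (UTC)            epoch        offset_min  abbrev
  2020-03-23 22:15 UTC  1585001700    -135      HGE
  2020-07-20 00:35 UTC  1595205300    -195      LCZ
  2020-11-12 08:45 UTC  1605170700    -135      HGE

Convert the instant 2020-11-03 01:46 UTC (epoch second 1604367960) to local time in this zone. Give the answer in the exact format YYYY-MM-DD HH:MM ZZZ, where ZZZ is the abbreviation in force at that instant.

2020-11-02 22:31 LCZ

Query: 2020-11-03 01:46 UTC
Rule 2/3 (LCZ, -03:15): 2020-07-20 00:35 UTC ≤ query < 2020-11-12 08:45 UTC
1·60 + 46 - 195 = -89 min
-89 = -1·1440 + 1351; 1351 = 22·60 + 31 → 22:31, 2020-11-03 - 1 day = 2020-11-02
→ 2020-11-02 22:31 LCZ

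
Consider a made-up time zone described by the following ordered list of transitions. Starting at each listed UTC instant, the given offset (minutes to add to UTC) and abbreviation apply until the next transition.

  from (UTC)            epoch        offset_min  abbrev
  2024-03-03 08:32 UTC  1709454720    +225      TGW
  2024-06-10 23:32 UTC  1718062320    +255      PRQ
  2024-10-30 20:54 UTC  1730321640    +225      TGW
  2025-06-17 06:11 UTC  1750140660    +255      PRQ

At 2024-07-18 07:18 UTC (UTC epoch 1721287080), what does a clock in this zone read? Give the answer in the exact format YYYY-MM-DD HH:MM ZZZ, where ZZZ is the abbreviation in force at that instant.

Query: 2024-07-18 07:18 UTC
Rule 2/4 (PRQ, +04:15): 2024-06-10 23:32 UTC ≤ query < 2024-10-30 20:54 UTC
7·60 + 18 + 255 = 693 min
693 = 0·1440 + 693; 693 = 11·60 + 33 → 11:33, same day
→ 2024-07-18 11:33 PRQ

2024-07-18 11:33 PRQ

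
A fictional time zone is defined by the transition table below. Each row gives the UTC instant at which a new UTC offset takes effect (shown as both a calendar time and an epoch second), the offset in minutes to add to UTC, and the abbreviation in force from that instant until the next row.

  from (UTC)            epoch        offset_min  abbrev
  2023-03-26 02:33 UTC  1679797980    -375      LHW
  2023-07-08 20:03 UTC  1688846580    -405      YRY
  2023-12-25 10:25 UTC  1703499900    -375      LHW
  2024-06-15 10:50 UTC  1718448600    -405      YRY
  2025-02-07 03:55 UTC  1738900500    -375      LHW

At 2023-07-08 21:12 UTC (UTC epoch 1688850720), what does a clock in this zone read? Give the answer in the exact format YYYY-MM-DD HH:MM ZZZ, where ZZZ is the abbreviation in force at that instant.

Query: 2023-07-08 21:12 UTC
Rule 2/5 (YRY, -06:45): 2023-07-08 20:03 UTC ≤ query < 2023-12-25 10:25 UTC
21·60 + 12 - 405 = 867 min
867 = 0·1440 + 867; 867 = 14·60 + 27 → 14:27, same day
→ 2023-07-08 14:27 YRY

2023-07-08 14:27 YRY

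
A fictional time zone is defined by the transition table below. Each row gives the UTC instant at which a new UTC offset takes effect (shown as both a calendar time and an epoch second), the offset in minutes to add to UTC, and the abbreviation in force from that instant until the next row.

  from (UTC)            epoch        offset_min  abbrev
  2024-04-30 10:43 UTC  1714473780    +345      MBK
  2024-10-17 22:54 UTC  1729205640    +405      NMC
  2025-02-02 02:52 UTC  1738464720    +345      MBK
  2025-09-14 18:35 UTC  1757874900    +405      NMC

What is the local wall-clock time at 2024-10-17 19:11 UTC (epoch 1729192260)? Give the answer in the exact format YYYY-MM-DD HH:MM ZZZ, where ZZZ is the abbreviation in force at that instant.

2024-10-18 00:56 MBK

Query: 2024-10-17 19:11 UTC
Rule 1/4 (MBK, +05:45): 2024-04-30 10:43 UTC ≤ query < 2024-10-17 22:54 UTC
19·60 + 11 + 345 = 1496 min
1496 = 1·1440 + 56; 56 = 0·60 + 56 → 00:56, 2024-10-17 + 1 day = 2024-10-18
→ 2024-10-18 00:56 MBK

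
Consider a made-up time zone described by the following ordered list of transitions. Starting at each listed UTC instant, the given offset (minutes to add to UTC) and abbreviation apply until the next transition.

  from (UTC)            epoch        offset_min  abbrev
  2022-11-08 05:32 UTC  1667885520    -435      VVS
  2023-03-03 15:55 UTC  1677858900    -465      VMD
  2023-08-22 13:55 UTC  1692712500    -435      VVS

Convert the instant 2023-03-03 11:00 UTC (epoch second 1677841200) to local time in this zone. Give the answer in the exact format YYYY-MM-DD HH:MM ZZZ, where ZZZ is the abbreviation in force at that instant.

Query: 2023-03-03 11:00 UTC
Rule 1/3 (VVS, -07:15): 2022-11-08 05:32 UTC ≤ query < 2023-03-03 15:55 UTC
11·60 + 0 - 435 = 225 min
225 = 0·1440 + 225; 225 = 3·60 + 45 → 03:45, same day
→ 2023-03-03 03:45 VVS

2023-03-03 03:45 VVS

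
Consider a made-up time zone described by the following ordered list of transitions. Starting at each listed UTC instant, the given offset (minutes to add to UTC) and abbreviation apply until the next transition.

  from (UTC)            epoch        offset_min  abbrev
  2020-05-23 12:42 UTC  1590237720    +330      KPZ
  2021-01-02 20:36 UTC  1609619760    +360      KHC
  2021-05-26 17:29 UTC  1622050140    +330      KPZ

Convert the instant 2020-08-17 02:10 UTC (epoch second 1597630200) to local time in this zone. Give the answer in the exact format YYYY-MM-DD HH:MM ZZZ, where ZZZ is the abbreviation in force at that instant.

2020-08-17 07:40 KPZ

Query: 2020-08-17 02:10 UTC
Rule 1/3 (KPZ, +05:30): 2020-05-23 12:42 UTC ≤ query < 2021-01-02 20:36 UTC
2·60 + 10 + 330 = 460 min
460 = 0·1440 + 460; 460 = 7·60 + 40 → 07:40, same day
→ 2020-08-17 07:40 KPZ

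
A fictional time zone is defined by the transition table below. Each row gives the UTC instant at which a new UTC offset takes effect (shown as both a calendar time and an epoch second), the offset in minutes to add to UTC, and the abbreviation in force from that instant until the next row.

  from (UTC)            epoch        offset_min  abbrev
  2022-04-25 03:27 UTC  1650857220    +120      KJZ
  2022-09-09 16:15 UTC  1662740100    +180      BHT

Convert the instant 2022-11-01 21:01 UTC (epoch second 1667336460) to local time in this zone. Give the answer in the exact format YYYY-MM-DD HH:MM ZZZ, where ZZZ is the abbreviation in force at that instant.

Query: 2022-11-01 21:01 UTC
Rule 2/2 (BHT, +03:00): 2022-09-09 16:15 UTC ≤ query < +∞
21·60 + 1 + 180 = 1441 min
1441 = 1·1440 + 1; 1 = 0·60 + 1 → 00:01, 2022-11-01 + 1 day = 2022-11-02
→ 2022-11-02 00:01 BHT

2022-11-02 00:01 BHT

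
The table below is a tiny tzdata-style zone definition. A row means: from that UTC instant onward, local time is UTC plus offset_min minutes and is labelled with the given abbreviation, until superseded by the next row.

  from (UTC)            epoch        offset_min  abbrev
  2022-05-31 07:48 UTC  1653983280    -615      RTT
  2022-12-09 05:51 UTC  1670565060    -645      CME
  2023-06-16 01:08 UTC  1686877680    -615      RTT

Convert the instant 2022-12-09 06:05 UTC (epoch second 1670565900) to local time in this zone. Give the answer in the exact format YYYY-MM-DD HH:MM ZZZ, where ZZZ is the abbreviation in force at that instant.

Query: 2022-12-09 06:05 UTC
Rule 2/3 (CME, -10:45): 2022-12-09 05:51 UTC ≤ query < 2023-06-16 01:08 UTC
6·60 + 5 - 645 = -280 min
-280 = -1·1440 + 1160; 1160 = 19·60 + 20 → 19:20, 2022-12-09 - 1 day = 2022-12-08
→ 2022-12-08 19:20 CME

2022-12-08 19:20 CME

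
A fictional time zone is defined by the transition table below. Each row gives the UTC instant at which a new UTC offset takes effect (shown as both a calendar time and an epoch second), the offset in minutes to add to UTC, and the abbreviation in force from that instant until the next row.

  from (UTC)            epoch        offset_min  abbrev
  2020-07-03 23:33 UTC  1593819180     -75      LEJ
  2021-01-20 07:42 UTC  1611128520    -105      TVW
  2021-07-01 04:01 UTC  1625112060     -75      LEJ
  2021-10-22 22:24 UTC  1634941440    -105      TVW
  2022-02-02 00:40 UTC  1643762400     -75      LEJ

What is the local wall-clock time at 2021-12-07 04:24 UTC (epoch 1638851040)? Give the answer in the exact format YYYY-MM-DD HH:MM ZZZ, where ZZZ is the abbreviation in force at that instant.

2021-12-07 02:39 TVW

Query: 2021-12-07 04:24 UTC
Rule 4/5 (TVW, -01:45): 2021-10-22 22:24 UTC ≤ query < 2022-02-02 00:40 UTC
4·60 + 24 - 105 = 159 min
159 = 0·1440 + 159; 159 = 2·60 + 39 → 02:39, same day
→ 2021-12-07 02:39 TVW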